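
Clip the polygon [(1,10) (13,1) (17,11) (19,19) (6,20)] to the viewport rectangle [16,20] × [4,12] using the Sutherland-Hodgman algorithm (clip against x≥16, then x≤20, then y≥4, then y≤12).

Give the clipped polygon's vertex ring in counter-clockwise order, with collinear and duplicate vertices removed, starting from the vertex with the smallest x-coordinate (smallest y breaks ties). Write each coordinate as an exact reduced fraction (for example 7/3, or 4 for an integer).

1. After x ≥ 16: [(16,17/2) (17,11) (19,19) (16,250/13)]
2. After x ≤ 20: [(16,17/2) (17,11) (19,19) (16,250/13)]
3. After y ≥ 4: [(16,17/2) (17,11) (19,19) (16,250/13)]
4. After y ≤ 12: [(16,12) (16,17/2) (17,11) (69/4,12)]
5. Canonical ring: [(16,17/2) (17,11) (69/4,12) (16,12)]

Clipped polygon: [(16,17/2) (17,11) (69/4,12) (16,12)]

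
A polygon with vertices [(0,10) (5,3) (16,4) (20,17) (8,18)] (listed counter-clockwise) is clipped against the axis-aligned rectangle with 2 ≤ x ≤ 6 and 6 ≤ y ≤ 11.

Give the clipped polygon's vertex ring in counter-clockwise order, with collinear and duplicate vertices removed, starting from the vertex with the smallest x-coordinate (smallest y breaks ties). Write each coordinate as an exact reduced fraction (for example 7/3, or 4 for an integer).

1. After x ≥ 2: [(2,12) (2,36/5) (5,3) (16,4) (20,17) (8,18)]
2. After x ≤ 6: [(6,16) (2,12) (2,36/5) (5,3) (6,34/11)]
3. After y ≥ 6: [(6,6) (6,16) (2,12) (2,36/5) (20/7,6)]
4. After y ≤ 11: [(6,6) (6,11) (2,11) (2,36/5) (20/7,6)]
5. Canonical ring: [(2,36/5) (20/7,6) (6,6) (6,11) (2,11)]

Clipped polygon: [(2,36/5) (20/7,6) (6,6) (6,11) (2,11)]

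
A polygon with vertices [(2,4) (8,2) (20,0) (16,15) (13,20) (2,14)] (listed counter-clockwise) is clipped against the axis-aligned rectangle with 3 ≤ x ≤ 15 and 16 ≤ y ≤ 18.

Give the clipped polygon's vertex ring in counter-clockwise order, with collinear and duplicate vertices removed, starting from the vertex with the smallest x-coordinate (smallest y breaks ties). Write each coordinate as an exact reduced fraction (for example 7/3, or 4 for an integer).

Clipped polygon: [(17/3,16) (15,16) (15,50/3) (71/5,18) (28/3,18)]

1. After x ≥ 3: [(3,11/3) (8,2) (20,0) (16,15) (13,20) (3,160/11)]
2. After x ≤ 15: [(3,11/3) (8,2) (15,5/6) (15,50/3) (13,20) (3,160/11)]
3. After y ≥ 16: [(15,16) (15,50/3) (13,20) (17/3,16)]
4. After y ≤ 18: [(15,16) (15,50/3) (71/5,18) (28/3,18) (17/3,16)]
5. Canonical ring: [(17/3,16) (15,16) (15,50/3) (71/5,18) (28/3,18)]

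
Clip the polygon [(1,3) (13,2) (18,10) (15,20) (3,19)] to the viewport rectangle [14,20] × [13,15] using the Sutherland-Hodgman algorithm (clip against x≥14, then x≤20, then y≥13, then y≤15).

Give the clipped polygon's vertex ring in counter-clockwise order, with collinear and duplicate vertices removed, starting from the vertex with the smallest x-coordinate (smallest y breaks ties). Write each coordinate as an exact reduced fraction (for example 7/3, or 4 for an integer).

1. After x ≥ 14: [(14,18/5) (18,10) (15,20) (14,239/12)]
2. After x ≤ 20: [(14,18/5) (18,10) (15,20) (14,239/12)]
3. After y ≥ 13: [(14,13) (171/10,13) (15,20) (14,239/12)]
4. After y ≤ 15: [(14,15) (14,13) (171/10,13) (33/2,15)]
5. Canonical ring: [(14,13) (171/10,13) (33/2,15) (14,15)]

Clipped polygon: [(14,13) (171/10,13) (33/2,15) (14,15)]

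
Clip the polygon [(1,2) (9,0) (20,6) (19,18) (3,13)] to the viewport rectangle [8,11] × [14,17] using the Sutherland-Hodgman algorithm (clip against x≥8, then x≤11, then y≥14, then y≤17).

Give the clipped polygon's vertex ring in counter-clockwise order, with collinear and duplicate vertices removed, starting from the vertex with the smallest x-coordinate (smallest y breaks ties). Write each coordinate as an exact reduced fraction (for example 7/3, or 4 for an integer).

Clipped polygon: [(8,14) (11,14) (11,31/2) (8,233/16)]

1. After x ≥ 8: [(8,1/4) (9,0) (20,6) (19,18) (8,233/16)]
2. After x ≤ 11: [(8,1/4) (9,0) (11,12/11) (11,31/2) (8,233/16)]
3. After y ≥ 14: [(8,14) (11,14) (11,31/2) (8,233/16)]
4. After y ≤ 17: [(8,14) (11,14) (11,31/2) (8,233/16)]
5. Canonical ring: [(8,14) (11,14) (11,31/2) (8,233/16)]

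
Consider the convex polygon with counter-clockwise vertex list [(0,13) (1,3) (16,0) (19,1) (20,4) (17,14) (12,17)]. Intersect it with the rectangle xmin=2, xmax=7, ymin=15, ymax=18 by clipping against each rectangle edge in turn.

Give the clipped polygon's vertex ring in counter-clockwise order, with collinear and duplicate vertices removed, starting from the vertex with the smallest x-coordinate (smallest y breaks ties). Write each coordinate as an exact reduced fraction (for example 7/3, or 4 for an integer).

Clipped polygon: [(6,15) (7,15) (7,46/3)]

1. After x ≥ 2: [(2,41/3) (2,14/5) (16,0) (19,1) (20,4) (17,14) (12,17)]
2. After x ≤ 7: [(7,46/3) (2,41/3) (2,14/5) (7,9/5)]
3. After y ≥ 15: [(7,15) (7,46/3) (6,15)]
4. After y ≤ 18: [(7,15) (7,46/3) (6,15)]
5. Canonical ring: [(6,15) (7,15) (7,46/3)]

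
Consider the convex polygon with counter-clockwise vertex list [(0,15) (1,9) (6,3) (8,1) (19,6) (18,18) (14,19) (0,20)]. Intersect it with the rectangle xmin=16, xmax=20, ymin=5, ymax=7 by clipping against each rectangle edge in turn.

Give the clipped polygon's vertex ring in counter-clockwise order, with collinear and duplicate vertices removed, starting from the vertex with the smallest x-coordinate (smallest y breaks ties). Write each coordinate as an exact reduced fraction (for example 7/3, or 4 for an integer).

Clipped polygon: [(16,5) (84/5,5) (19,6) (227/12,7) (16,7)]

1. After x ≥ 16: [(16,51/11) (19,6) (18,18) (16,37/2)]
2. After x ≤ 20: [(16,51/11) (19,6) (18,18) (16,37/2)]
3. After y ≥ 5: [(16,5) (84/5,5) (19,6) (18,18) (16,37/2)]
4. After y ≤ 7: [(16,7) (16,5) (84/5,5) (19,6) (227/12,7)]
5. Canonical ring: [(16,5) (84/5,5) (19,6) (227/12,7) (16,7)]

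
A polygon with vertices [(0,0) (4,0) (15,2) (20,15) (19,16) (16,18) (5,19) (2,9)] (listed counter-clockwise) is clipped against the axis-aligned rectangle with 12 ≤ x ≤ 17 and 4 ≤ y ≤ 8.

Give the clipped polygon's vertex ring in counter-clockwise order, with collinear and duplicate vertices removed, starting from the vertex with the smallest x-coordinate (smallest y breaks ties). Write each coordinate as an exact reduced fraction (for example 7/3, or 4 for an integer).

1. After x ≥ 12: [(12,16/11) (15,2) (20,15) (19,16) (16,18) (12,202/11)]
2. After x ≤ 17: [(12,16/11) (15,2) (17,36/5) (17,52/3) (16,18) (12,202/11)]
3. After y ≥ 4: [(12,4) (205/13,4) (17,36/5) (17,52/3) (16,18) (12,202/11)]
4. After y ≤ 8: [(12,8) (12,4) (205/13,4) (17,36/5) (17,8)]
5. Canonical ring: [(12,4) (205/13,4) (17,36/5) (17,8) (12,8)]

Clipped polygon: [(12,4) (205/13,4) (17,36/5) (17,8) (12,8)]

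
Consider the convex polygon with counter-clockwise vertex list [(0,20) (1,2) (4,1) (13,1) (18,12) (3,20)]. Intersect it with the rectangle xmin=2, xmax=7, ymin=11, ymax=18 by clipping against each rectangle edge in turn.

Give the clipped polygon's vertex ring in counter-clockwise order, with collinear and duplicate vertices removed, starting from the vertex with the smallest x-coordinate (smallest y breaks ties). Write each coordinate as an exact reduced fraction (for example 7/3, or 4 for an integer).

1. After x ≥ 2: [(2,20) (2,5/3) (4,1) (13,1) (18,12) (3,20)]
2. After x ≤ 7: [(2,20) (2,5/3) (4,1) (7,1) (7,268/15) (3,20)]
3. After y ≥ 11: [(2,20) (2,11) (7,11) (7,268/15) (3,20)]
4. After y ≤ 18: [(2,18) (2,11) (7,11) (7,268/15) (27/4,18)]
5. Canonical ring: [(2,11) (7,11) (7,268/15) (27/4,18) (2,18)]

Clipped polygon: [(2,11) (7,11) (7,268/15) (27/4,18) (2,18)]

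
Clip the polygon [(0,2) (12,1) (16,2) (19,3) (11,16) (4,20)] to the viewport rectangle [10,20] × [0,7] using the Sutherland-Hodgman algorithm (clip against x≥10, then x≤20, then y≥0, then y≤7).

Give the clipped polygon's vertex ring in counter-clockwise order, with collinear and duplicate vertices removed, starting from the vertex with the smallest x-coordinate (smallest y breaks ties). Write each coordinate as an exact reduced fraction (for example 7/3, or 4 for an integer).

1. After x ≥ 10: [(10,7/6) (12,1) (16,2) (19,3) (11,16) (10,116/7)]
2. After x ≤ 20: [(10,7/6) (12,1) (16,2) (19,3) (11,16) (10,116/7)]
3. After y ≥ 0: [(10,7/6) (12,1) (16,2) (19,3) (11,16) (10,116/7)]
4. After y ≤ 7: [(10,7) (10,7/6) (12,1) (16,2) (19,3) (215/13,7)]
5. Canonical ring: [(10,7/6) (12,1) (16,2) (19,3) (215/13,7) (10,7)]

Clipped polygon: [(10,7/6) (12,1) (16,2) (19,3) (215/13,7) (10,7)]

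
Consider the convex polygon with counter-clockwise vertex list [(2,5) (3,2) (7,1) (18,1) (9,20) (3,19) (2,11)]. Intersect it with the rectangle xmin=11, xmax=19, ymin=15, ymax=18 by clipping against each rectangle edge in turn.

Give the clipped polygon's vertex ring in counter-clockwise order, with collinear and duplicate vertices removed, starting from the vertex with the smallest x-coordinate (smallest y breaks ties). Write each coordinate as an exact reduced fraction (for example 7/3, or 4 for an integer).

Clipped polygon: [(11,15) (216/19,15) (11,142/9)]

1. After x ≥ 11: [(11,1) (18,1) (11,142/9)]
2. After x ≤ 19: [(11,1) (18,1) (11,142/9)]
3. After y ≥ 15: [(11,15) (216/19,15) (11,142/9)]
4. After y ≤ 18: [(11,15) (216/19,15) (11,142/9)]
5. Canonical ring: [(11,15) (216/19,15) (11,142/9)]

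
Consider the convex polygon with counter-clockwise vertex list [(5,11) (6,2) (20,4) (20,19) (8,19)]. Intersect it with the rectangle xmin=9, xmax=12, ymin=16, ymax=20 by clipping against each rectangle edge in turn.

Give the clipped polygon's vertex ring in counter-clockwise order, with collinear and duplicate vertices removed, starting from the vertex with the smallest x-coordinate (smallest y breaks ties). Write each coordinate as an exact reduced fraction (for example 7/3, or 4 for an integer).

1. After x ≥ 9: [(9,17/7) (20,4) (20,19) (9,19)]
2. After x ≤ 12: [(9,17/7) (12,20/7) (12,19) (9,19)]
3. After y ≥ 16: [(9,16) (12,16) (12,19) (9,19)]
4. After y ≤ 20: [(9,16) (12,16) (12,19) (9,19)]
5. Canonical ring: [(9,16) (12,16) (12,19) (9,19)]

Clipped polygon: [(9,16) (12,16) (12,19) (9,19)]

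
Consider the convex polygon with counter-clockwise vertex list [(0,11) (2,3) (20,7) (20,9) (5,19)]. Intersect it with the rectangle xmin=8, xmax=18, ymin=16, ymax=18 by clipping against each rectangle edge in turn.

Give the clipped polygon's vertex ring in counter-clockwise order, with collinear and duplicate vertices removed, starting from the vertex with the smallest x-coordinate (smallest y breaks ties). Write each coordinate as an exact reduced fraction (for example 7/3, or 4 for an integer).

1. After x ≥ 8: [(8,13/3) (20,7) (20,9) (8,17)]
2. After x ≤ 18: [(8,13/3) (18,59/9) (18,31/3) (8,17)]
3. After y ≥ 16: [(8,16) (19/2,16) (8,17)]
4. After y ≤ 18: [(8,16) (19/2,16) (8,17)]
5. Canonical ring: [(8,16) (19/2,16) (8,17)]

Clipped polygon: [(8,16) (19/2,16) (8,17)]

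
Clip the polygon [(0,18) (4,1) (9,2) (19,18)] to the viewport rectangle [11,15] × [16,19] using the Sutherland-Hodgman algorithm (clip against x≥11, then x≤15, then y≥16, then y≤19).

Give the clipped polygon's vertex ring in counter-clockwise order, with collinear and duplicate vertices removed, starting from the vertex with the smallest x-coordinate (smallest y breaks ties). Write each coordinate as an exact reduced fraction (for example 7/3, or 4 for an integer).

Clipped polygon: [(11,16) (15,16) (15,18) (11,18)]

1. After x ≥ 11: [(11,18) (11,26/5) (19,18)]
2. After x ≤ 15: [(15,18) (11,18) (11,26/5) (15,58/5)]
3. After y ≥ 16: [(15,16) (15,18) (11,18) (11,16)]
4. After y ≤ 19: [(15,16) (15,18) (11,18) (11,16)]
5. Canonical ring: [(11,16) (15,16) (15,18) (11,18)]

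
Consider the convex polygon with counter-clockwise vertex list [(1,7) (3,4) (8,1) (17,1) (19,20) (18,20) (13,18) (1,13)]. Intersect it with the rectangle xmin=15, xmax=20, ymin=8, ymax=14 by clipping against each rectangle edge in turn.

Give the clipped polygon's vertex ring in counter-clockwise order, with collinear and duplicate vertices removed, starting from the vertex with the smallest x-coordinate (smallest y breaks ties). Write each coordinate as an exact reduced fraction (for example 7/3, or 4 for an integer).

Clipped polygon: [(15,8) (337/19,8) (349/19,14) (15,14)]

1. After x ≥ 15: [(15,1) (17,1) (19,20) (18,20) (15,94/5)]
2. After x ≤ 20: [(15,1) (17,1) (19,20) (18,20) (15,94/5)]
3. After y ≥ 8: [(15,8) (337/19,8) (19,20) (18,20) (15,94/5)]
4. After y ≤ 14: [(15,14) (15,8) (337/19,8) (349/19,14)]
5. Canonical ring: [(15,8) (337/19,8) (349/19,14) (15,14)]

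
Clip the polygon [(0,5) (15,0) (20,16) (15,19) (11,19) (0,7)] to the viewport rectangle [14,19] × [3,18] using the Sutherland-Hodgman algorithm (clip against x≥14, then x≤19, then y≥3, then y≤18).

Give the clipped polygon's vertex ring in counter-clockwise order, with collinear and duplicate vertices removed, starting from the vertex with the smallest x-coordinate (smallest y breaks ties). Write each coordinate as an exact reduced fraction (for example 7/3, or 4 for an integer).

1. After x ≥ 14: [(14,1/3) (15,0) (20,16) (15,19) (14,19)]
2. After x ≤ 19: [(14,1/3) (15,0) (19,64/5) (19,83/5) (15,19) (14,19)]
3. After y ≥ 3: [(14,3) (255/16,3) (19,64/5) (19,83/5) (15,19) (14,19)]
4. After y ≤ 18: [(14,18) (14,3) (255/16,3) (19,64/5) (19,83/5) (50/3,18)]
5. Canonical ring: [(14,3) (255/16,3) (19,64/5) (19,83/5) (50/3,18) (14,18)]

Clipped polygon: [(14,3) (255/16,3) (19,64/5) (19,83/5) (50/3,18) (14,18)]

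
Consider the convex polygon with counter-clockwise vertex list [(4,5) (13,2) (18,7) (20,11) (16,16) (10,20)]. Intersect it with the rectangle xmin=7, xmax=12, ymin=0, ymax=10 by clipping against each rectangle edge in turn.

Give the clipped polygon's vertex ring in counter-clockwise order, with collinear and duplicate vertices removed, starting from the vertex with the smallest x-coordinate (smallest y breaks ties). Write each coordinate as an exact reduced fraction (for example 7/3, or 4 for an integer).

Clipped polygon: [(7,4) (12,7/3) (12,10) (7,10)]

1. After x ≥ 7: [(7,25/2) (7,4) (13,2) (18,7) (20,11) (16,16) (10,20)]
2. After x ≤ 12: [(7,25/2) (7,4) (12,7/3) (12,56/3) (10,20)]
3. After y ≥ 0: [(7,25/2) (7,4) (12,7/3) (12,56/3) (10,20)]
4. After y ≤ 10: [(7,10) (7,4) (12,7/3) (12,10)]
5. Canonical ring: [(7,4) (12,7/3) (12,10) (7,10)]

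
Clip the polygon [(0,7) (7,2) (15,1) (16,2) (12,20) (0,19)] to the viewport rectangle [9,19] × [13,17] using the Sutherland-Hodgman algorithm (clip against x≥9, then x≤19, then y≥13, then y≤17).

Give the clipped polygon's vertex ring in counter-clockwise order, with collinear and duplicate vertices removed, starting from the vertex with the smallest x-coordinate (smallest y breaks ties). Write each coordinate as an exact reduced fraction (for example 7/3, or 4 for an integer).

Clipped polygon: [(9,13) (122/9,13) (38/3,17) (9,17)]

1. After x ≥ 9: [(9,7/4) (15,1) (16,2) (12,20) (9,79/4)]
2. After x ≤ 19: [(9,7/4) (15,1) (16,2) (12,20) (9,79/4)]
3. After y ≥ 13: [(9,13) (122/9,13) (12,20) (9,79/4)]
4. After y ≤ 17: [(9,17) (9,13) (122/9,13) (38/3,17)]
5. Canonical ring: [(9,13) (122/9,13) (38/3,17) (9,17)]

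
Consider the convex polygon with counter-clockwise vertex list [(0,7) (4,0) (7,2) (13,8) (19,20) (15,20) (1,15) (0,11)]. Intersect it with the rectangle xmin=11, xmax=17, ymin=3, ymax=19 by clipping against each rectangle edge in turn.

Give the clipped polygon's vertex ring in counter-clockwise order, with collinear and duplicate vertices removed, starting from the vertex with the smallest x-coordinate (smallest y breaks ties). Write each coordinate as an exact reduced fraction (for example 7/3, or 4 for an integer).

1. After x ≥ 11: [(11,6) (13,8) (19,20) (15,20) (11,130/7)]
2. After x ≤ 17: [(11,6) (13,8) (17,16) (17,20) (15,20) (11,130/7)]
3. After y ≥ 3: [(11,6) (13,8) (17,16) (17,20) (15,20) (11,130/7)]
4. After y ≤ 19: [(11,6) (13,8) (17,16) (17,19) (61/5,19) (11,130/7)]
5. Canonical ring: [(11,6) (13,8) (17,16) (17,19) (61/5,19) (11,130/7)]

Clipped polygon: [(11,6) (13,8) (17,16) (17,19) (61/5,19) (11,130/7)]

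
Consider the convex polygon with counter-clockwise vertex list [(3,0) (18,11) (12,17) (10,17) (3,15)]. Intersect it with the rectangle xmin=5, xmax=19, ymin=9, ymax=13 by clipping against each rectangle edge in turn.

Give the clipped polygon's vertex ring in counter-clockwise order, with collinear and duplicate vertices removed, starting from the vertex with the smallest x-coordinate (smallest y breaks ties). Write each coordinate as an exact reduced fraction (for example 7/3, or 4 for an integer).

Clipped polygon: [(5,9) (168/11,9) (18,11) (16,13) (5,13)]

1. After x ≥ 5: [(5,22/15) (18,11) (12,17) (10,17) (5,109/7)]
2. After x ≤ 19: [(5,22/15) (18,11) (12,17) (10,17) (5,109/7)]
3. After y ≥ 9: [(5,9) (168/11,9) (18,11) (12,17) (10,17) (5,109/7)]
4. After y ≤ 13: [(5,13) (5,9) (168/11,9) (18,11) (16,13)]
5. Canonical ring: [(5,9) (168/11,9) (18,11) (16,13) (5,13)]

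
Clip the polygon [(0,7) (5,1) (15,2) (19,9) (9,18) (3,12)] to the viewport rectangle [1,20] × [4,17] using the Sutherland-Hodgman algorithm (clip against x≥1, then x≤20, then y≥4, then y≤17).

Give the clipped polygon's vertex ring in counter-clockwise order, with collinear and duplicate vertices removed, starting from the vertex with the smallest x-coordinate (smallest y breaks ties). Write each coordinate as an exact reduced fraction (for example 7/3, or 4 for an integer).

Clipped polygon: [(1,29/5) (5/2,4) (113/7,4) (19,9) (91/9,17) (8,17) (3,12) (1,26/3)]

1. After x ≥ 1: [(1,26/3) (1,29/5) (5,1) (15,2) (19,9) (9,18) (3,12)]
2. After x ≤ 20: [(1,26/3) (1,29/5) (5,1) (15,2) (19,9) (9,18) (3,12)]
3. After y ≥ 4: [(1,26/3) (1,29/5) (5/2,4) (113/7,4) (19,9) (9,18) (3,12)]
4. After y ≤ 17: [(1,26/3) (1,29/5) (5/2,4) (113/7,4) (19,9) (91/9,17) (8,17) (3,12)]
5. Canonical ring: [(1,29/5) (5/2,4) (113/7,4) (19,9) (91/9,17) (8,17) (3,12) (1,26/3)]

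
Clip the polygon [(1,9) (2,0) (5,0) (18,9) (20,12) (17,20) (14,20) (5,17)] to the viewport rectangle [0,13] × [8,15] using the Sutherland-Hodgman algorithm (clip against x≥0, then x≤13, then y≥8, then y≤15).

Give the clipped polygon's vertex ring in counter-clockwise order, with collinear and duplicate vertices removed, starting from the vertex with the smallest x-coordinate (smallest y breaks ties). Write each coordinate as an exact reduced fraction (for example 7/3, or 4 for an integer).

1. After x ≥ 0: [(1,9) (2,0) (5,0) (18,9) (20,12) (17,20) (14,20) (5,17)]
2. After x ≤ 13: [(1,9) (2,0) (5,0) (13,72/13) (13,59/3) (5,17)]
3. After y ≥ 8: [(1,9) (10/9,8) (13,8) (13,59/3) (5,17)]
4. After y ≤ 15: [(4,15) (1,9) (10/9,8) (13,8) (13,15)]
5. Canonical ring: [(1,9) (10/9,8) (13,8) (13,15) (4,15)]

Clipped polygon: [(1,9) (10/9,8) (13,8) (13,15) (4,15)]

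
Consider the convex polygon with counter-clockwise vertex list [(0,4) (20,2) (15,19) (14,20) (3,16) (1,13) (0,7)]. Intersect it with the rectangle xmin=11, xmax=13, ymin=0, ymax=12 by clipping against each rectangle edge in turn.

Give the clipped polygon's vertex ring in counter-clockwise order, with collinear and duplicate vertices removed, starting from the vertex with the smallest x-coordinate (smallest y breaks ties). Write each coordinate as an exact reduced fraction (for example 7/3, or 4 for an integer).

Clipped polygon: [(11,29/10) (13,27/10) (13,12) (11,12)]

1. After x ≥ 11: [(11,29/10) (20,2) (15,19) (14,20) (11,208/11)]
2. After x ≤ 13: [(11,29/10) (13,27/10) (13,216/11) (11,208/11)]
3. After y ≥ 0: [(11,29/10) (13,27/10) (13,216/11) (11,208/11)]
4. After y ≤ 12: [(11,12) (11,29/10) (13,27/10) (13,12)]
5. Canonical ring: [(11,29/10) (13,27/10) (13,12) (11,12)]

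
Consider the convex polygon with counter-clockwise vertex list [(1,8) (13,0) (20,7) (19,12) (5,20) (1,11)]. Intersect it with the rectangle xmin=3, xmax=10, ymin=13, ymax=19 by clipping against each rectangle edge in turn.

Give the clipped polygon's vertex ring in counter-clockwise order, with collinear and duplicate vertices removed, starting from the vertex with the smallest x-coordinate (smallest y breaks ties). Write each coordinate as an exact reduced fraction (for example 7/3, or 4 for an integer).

1. After x ≥ 3: [(3,20/3) (13,0) (20,7) (19,12) (5,20) (3,31/2)]
2. After x ≤ 10: [(3,20/3) (10,2) (10,120/7) (5,20) (3,31/2)]
3. After y ≥ 13: [(3,13) (10,13) (10,120/7) (5,20) (3,31/2)]
4. After y ≤ 19: [(3,13) (10,13) (10,120/7) (27/4,19) (41/9,19) (3,31/2)]
5. Canonical ring: [(3,13) (10,13) (10,120/7) (27/4,19) (41/9,19) (3,31/2)]

Clipped polygon: [(3,13) (10,13) (10,120/7) (27/4,19) (41/9,19) (3,31/2)]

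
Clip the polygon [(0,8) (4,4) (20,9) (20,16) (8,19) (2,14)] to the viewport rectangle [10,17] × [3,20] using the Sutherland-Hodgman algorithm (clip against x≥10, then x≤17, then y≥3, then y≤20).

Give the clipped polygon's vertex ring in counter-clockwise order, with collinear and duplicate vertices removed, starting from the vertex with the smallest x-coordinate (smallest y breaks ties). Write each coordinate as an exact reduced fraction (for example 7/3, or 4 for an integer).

1. After x ≥ 10: [(10,47/8) (20,9) (20,16) (10,37/2)]
2. After x ≤ 17: [(10,47/8) (17,129/16) (17,67/4) (10,37/2)]
3. After y ≥ 3: [(10,47/8) (17,129/16) (17,67/4) (10,37/2)]
4. After y ≤ 20: [(10,47/8) (17,129/16) (17,67/4) (10,37/2)]
5. Canonical ring: [(10,47/8) (17,129/16) (17,67/4) (10,37/2)]

Clipped polygon: [(10,47/8) (17,129/16) (17,67/4) (10,37/2)]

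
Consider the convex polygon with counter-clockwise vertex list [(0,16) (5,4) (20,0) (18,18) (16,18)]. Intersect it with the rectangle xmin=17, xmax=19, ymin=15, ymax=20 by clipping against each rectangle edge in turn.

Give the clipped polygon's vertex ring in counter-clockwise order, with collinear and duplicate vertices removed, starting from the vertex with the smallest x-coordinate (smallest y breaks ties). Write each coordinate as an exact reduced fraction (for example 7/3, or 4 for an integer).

1. After x ≥ 17: [(17,4/5) (20,0) (18,18) (17,18)]
2. After x ≤ 19: [(17,4/5) (19,4/15) (19,9) (18,18) (17,18)]
3. After y ≥ 15: [(17,15) (55/3,15) (18,18) (17,18)]
4. After y ≤ 20: [(17,15) (55/3,15) (18,18) (17,18)]
5. Canonical ring: [(17,15) (55/3,15) (18,18) (17,18)]

Clipped polygon: [(17,15) (55/3,15) (18,18) (17,18)]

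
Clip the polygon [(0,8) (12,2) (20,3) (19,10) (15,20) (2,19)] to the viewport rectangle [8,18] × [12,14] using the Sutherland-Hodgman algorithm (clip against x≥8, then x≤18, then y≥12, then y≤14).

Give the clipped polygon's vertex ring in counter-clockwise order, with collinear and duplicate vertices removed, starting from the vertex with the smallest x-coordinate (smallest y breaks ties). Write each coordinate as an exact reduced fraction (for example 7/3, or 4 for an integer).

Clipped polygon: [(8,12) (18,12) (18,25/2) (87/5,14) (8,14)]

1. After x ≥ 8: [(8,4) (12,2) (20,3) (19,10) (15,20) (8,253/13)]
2. After x ≤ 18: [(8,4) (12,2) (18,11/4) (18,25/2) (15,20) (8,253/13)]
3. After y ≥ 12: [(8,12) (18,12) (18,25/2) (15,20) (8,253/13)]
4. After y ≤ 14: [(8,14) (8,12) (18,12) (18,25/2) (87/5,14)]
5. Canonical ring: [(8,12) (18,12) (18,25/2) (87/5,14) (8,14)]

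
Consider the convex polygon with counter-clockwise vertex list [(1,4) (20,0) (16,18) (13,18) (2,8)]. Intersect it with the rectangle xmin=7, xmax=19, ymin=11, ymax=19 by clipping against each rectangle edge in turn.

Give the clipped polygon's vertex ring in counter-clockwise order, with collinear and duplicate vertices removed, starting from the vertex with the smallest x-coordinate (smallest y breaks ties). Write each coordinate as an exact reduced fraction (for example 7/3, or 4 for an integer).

1. After x ≥ 7: [(7,52/19) (20,0) (16,18) (13,18) (7,138/11)]
2. After x ≤ 19: [(7,52/19) (19,4/19) (19,9/2) (16,18) (13,18) (7,138/11)]
3. After y ≥ 11: [(7,11) (158/9,11) (16,18) (13,18) (7,138/11)]
4. After y ≤ 19: [(7,11) (158/9,11) (16,18) (13,18) (7,138/11)]
5. Canonical ring: [(7,11) (158/9,11) (16,18) (13,18) (7,138/11)]

Clipped polygon: [(7,11) (158/9,11) (16,18) (13,18) (7,138/11)]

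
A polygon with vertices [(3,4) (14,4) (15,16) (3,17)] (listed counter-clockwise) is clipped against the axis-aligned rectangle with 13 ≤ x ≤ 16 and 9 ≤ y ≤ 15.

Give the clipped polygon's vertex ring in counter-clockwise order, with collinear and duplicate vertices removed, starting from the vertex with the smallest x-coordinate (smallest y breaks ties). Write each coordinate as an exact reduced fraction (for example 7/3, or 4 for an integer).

Clipped polygon: [(13,9) (173/12,9) (179/12,15) (13,15)]

1. After x ≥ 13: [(13,4) (14,4) (15,16) (13,97/6)]
2. After x ≤ 16: [(13,4) (14,4) (15,16) (13,97/6)]
3. After y ≥ 9: [(13,9) (173/12,9) (15,16) (13,97/6)]
4. After y ≤ 15: [(13,15) (13,9) (173/12,9) (179/12,15)]
5. Canonical ring: [(13,9) (173/12,9) (179/12,15) (13,15)]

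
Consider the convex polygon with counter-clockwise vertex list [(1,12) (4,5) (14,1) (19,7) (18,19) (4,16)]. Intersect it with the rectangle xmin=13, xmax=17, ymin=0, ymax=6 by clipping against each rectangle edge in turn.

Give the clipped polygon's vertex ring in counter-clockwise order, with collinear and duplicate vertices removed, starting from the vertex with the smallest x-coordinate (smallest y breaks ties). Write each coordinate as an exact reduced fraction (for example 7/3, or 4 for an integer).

Clipped polygon: [(13,7/5) (14,1) (17,23/5) (17,6) (13,6)]

1. After x ≥ 13: [(13,7/5) (14,1) (19,7) (18,19) (13,251/14)]
2. After x ≤ 17: [(13,7/5) (14,1) (17,23/5) (17,263/14) (13,251/14)]
3. After y ≥ 0: [(13,7/5) (14,1) (17,23/5) (17,263/14) (13,251/14)]
4. After y ≤ 6: [(13,6) (13,7/5) (14,1) (17,23/5) (17,6)]
5. Canonical ring: [(13,7/5) (14,1) (17,23/5) (17,6) (13,6)]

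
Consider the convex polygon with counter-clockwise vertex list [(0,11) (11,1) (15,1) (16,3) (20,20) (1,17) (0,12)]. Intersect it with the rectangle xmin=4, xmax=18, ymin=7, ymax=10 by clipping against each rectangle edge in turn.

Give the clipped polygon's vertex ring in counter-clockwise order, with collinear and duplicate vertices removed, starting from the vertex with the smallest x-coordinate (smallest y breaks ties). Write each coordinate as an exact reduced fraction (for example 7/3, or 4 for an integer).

1. After x ≥ 4: [(4,81/11) (11,1) (15,1) (16,3) (20,20) (4,332/19)]
2. After x ≤ 18: [(4,81/11) (11,1) (15,1) (16,3) (18,23/2) (18,374/19) (4,332/19)]
3. After y ≥ 7: [(4,81/11) (22/5,7) (288/17,7) (18,23/2) (18,374/19) (4,332/19)]
4. After y ≤ 10: [(4,10) (4,81/11) (22/5,7) (288/17,7) (300/17,10)]
5. Canonical ring: [(4,81/11) (22/5,7) (288/17,7) (300/17,10) (4,10)]

Clipped polygon: [(4,81/11) (22/5,7) (288/17,7) (300/17,10) (4,10)]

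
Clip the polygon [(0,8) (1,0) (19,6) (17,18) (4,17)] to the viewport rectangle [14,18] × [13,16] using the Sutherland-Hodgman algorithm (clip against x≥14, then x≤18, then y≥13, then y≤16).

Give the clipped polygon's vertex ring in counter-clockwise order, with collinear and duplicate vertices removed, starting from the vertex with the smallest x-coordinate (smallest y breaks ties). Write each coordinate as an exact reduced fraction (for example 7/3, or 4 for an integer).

Clipped polygon: [(14,13) (107/6,13) (52/3,16) (14,16)]

1. After x ≥ 14: [(14,13/3) (19,6) (17,18) (14,231/13)]
2. After x ≤ 18: [(14,13/3) (18,17/3) (18,12) (17,18) (14,231/13)]
3. After y ≥ 13: [(14,13) (107/6,13) (17,18) (14,231/13)]
4. After y ≤ 16: [(14,16) (14,13) (107/6,13) (52/3,16)]
5. Canonical ring: [(14,13) (107/6,13) (52/3,16) (14,16)]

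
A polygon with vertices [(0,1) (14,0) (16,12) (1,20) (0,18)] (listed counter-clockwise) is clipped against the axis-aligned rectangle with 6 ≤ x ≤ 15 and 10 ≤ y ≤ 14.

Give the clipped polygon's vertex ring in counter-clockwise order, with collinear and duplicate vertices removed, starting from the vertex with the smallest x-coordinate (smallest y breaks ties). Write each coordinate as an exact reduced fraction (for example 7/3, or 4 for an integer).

Clipped polygon: [(6,10) (15,10) (15,188/15) (49/4,14) (6,14)]

1. After x ≥ 6: [(6,4/7) (14,0) (16,12) (6,52/3)]
2. After x ≤ 15: [(6,4/7) (14,0) (15,6) (15,188/15) (6,52/3)]
3. After y ≥ 10: [(6,10) (15,10) (15,188/15) (6,52/3)]
4. After y ≤ 14: [(6,14) (6,10) (15,10) (15,188/15) (49/4,14)]
5. Canonical ring: [(6,10) (15,10) (15,188/15) (49/4,14) (6,14)]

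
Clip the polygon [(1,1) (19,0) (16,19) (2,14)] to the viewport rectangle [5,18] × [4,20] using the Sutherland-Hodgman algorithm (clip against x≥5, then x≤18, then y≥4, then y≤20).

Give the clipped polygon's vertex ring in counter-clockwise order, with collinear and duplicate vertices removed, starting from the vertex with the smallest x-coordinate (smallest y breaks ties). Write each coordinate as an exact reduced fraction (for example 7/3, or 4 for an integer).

1. After x ≥ 5: [(5,7/9) (19,0) (16,19) (5,211/14)]
2. After x ≤ 18: [(5,7/9) (18,1/18) (18,19/3) (16,19) (5,211/14)]
3. After y ≥ 4: [(5,4) (18,4) (18,19/3) (16,19) (5,211/14)]
4. After y ≤ 20: [(5,4) (18,4) (18,19/3) (16,19) (5,211/14)]
5. Canonical ring: [(5,4) (18,4) (18,19/3) (16,19) (5,211/14)]

Clipped polygon: [(5,4) (18,4) (18,19/3) (16,19) (5,211/14)]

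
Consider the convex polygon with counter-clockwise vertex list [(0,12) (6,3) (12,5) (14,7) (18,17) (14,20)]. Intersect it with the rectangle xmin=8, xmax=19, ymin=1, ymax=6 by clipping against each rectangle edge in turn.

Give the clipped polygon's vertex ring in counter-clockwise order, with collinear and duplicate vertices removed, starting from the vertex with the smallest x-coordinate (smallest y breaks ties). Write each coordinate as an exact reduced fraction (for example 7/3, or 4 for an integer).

1. After x ≥ 8: [(8,116/7) (8,11/3) (12,5) (14,7) (18,17) (14,20)]
2. After x ≤ 19: [(8,116/7) (8,11/3) (12,5) (14,7) (18,17) (14,20)]
3. After y ≥ 1: [(8,116/7) (8,11/3) (12,5) (14,7) (18,17) (14,20)]
4. After y ≤ 6: [(8,6) (8,11/3) (12,5) (13,6)]
5. Canonical ring: [(8,11/3) (12,5) (13,6) (8,6)]

Clipped polygon: [(8,11/3) (12,5) (13,6) (8,6)]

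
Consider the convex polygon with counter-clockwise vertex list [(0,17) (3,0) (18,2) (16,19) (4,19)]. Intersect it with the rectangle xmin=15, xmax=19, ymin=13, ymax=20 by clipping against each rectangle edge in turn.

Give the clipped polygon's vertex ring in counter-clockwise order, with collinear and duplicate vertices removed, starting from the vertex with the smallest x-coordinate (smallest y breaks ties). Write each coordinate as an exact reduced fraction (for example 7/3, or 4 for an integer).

Clipped polygon: [(15,13) (284/17,13) (16,19) (15,19)]

1. After x ≥ 15: [(15,8/5) (18,2) (16,19) (15,19)]
2. After x ≤ 19: [(15,8/5) (18,2) (16,19) (15,19)]
3. After y ≥ 13: [(15,13) (284/17,13) (16,19) (15,19)]
4. After y ≤ 20: [(15,13) (284/17,13) (16,19) (15,19)]
5. Canonical ring: [(15,13) (284/17,13) (16,19) (15,19)]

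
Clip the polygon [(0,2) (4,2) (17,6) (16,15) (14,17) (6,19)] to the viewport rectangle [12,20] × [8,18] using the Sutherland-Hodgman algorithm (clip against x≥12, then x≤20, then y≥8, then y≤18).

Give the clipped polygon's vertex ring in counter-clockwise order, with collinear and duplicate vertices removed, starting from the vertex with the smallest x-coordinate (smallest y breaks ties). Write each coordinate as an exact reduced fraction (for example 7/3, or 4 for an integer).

1. After x ≥ 12: [(12,58/13) (17,6) (16,15) (14,17) (12,35/2)]
2. After x ≤ 20: [(12,58/13) (17,6) (16,15) (14,17) (12,35/2)]
3. After y ≥ 8: [(12,8) (151/9,8) (16,15) (14,17) (12,35/2)]
4. After y ≤ 18: [(12,8) (151/9,8) (16,15) (14,17) (12,35/2)]
5. Canonical ring: [(12,8) (151/9,8) (16,15) (14,17) (12,35/2)]

Clipped polygon: [(12,8) (151/9,8) (16,15) (14,17) (12,35/2)]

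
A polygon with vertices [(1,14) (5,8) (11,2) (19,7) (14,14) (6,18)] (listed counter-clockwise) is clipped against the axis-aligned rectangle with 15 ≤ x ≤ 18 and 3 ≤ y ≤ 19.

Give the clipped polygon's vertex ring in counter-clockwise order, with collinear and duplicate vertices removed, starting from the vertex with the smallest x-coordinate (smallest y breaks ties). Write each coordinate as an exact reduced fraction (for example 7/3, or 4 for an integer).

1. After x ≥ 15: [(15,9/2) (19,7) (15,63/5)]
2. After x ≤ 18: [(15,9/2) (18,51/8) (18,42/5) (15,63/5)]
3. After y ≥ 3: [(15,9/2) (18,51/8) (18,42/5) (15,63/5)]
4. After y ≤ 19: [(15,9/2) (18,51/8) (18,42/5) (15,63/5)]
5. Canonical ring: [(15,9/2) (18,51/8) (18,42/5) (15,63/5)]

Clipped polygon: [(15,9/2) (18,51/8) (18,42/5) (15,63/5)]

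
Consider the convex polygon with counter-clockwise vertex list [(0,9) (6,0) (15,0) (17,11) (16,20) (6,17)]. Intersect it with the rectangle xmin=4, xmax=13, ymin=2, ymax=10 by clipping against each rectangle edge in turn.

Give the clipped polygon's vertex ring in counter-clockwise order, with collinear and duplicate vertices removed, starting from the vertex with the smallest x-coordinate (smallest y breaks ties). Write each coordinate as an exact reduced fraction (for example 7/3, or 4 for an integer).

Clipped polygon: [(4,3) (14/3,2) (13,2) (13,10) (4,10)]

1. After x ≥ 4: [(4,43/3) (4,3) (6,0) (15,0) (17,11) (16,20) (6,17)]
2. After x ≤ 13: [(4,43/3) (4,3) (6,0) (13,0) (13,191/10) (6,17)]
3. After y ≥ 2: [(4,43/3) (4,3) (14/3,2) (13,2) (13,191/10) (6,17)]
4. After y ≤ 10: [(4,10) (4,3) (14/3,2) (13,2) (13,10)]
5. Canonical ring: [(4,3) (14/3,2) (13,2) (13,10) (4,10)]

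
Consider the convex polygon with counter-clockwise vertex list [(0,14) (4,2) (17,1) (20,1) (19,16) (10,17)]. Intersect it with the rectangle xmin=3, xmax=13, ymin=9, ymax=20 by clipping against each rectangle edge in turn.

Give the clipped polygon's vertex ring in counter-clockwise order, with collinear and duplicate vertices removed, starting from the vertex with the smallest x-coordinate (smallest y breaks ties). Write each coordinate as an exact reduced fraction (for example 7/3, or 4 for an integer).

1. After x ≥ 3: [(3,149/10) (3,5) (4,2) (17,1) (20,1) (19,16) (10,17)]
2. After x ≤ 13: [(3,149/10) (3,5) (4,2) (13,17/13) (13,50/3) (10,17)]
3. After y ≥ 9: [(3,149/10) (3,9) (13,9) (13,50/3) (10,17)]
4. After y ≤ 20: [(3,149/10) (3,9) (13,9) (13,50/3) (10,17)]
5. Canonical ring: [(3,9) (13,9) (13,50/3) (10,17) (3,149/10)]

Clipped polygon: [(3,9) (13,9) (13,50/3) (10,17) (3,149/10)]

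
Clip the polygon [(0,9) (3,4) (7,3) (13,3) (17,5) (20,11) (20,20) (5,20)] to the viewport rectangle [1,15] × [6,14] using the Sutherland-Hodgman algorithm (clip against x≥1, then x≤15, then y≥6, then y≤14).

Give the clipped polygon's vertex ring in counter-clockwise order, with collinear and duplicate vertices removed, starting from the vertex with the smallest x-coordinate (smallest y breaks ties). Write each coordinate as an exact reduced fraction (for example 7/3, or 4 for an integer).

Clipped polygon: [(1,22/3) (9/5,6) (15,6) (15,14) (25/11,14) (1,56/5)]

1. After x ≥ 1: [(1,56/5) (1,22/3) (3,4) (7,3) (13,3) (17,5) (20,11) (20,20) (5,20)]
2. After x ≤ 15: [(1,56/5) (1,22/3) (3,4) (7,3) (13,3) (15,4) (15,20) (5,20)]
3. After y ≥ 6: [(1,56/5) (1,22/3) (9/5,6) (15,6) (15,20) (5,20)]
4. After y ≤ 14: [(25/11,14) (1,56/5) (1,22/3) (9/5,6) (15,6) (15,14)]
5. Canonical ring: [(1,22/3) (9/5,6) (15,6) (15,14) (25/11,14) (1,56/5)]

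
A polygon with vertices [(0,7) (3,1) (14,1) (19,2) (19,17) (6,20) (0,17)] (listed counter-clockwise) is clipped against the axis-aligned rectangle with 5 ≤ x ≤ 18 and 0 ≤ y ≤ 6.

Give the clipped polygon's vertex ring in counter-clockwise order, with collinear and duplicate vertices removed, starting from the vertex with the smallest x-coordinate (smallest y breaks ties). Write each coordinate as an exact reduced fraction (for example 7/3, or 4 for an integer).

1. After x ≥ 5: [(5,1) (14,1) (19,2) (19,17) (6,20) (5,39/2)]
2. After x ≤ 18: [(5,1) (14,1) (18,9/5) (18,224/13) (6,20) (5,39/2)]
3. After y ≥ 0: [(5,1) (14,1) (18,9/5) (18,224/13) (6,20) (5,39/2)]
4. After y ≤ 6: [(5,6) (5,1) (14,1) (18,9/5) (18,6)]
5. Canonical ring: [(5,1) (14,1) (18,9/5) (18,6) (5,6)]

Clipped polygon: [(5,1) (14,1) (18,9/5) (18,6) (5,6)]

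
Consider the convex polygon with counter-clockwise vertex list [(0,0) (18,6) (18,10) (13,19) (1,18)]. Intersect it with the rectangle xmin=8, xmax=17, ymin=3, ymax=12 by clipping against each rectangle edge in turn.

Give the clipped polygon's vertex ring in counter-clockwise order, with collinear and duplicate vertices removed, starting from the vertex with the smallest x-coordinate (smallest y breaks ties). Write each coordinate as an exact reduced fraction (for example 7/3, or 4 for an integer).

Clipped polygon: [(8,3) (9,3) (17,17/3) (17,59/5) (152/9,12) (8,12)]

1. After x ≥ 8: [(8,8/3) (18,6) (18,10) (13,19) (8,223/12)]
2. After x ≤ 17: [(8,8/3) (17,17/3) (17,59/5) (13,19) (8,223/12)]
3. After y ≥ 3: [(8,3) (9,3) (17,17/3) (17,59/5) (13,19) (8,223/12)]
4. After y ≤ 12: [(8,12) (8,3) (9,3) (17,17/3) (17,59/5) (152/9,12)]
5. Canonical ring: [(8,3) (9,3) (17,17/3) (17,59/5) (152/9,12) (8,12)]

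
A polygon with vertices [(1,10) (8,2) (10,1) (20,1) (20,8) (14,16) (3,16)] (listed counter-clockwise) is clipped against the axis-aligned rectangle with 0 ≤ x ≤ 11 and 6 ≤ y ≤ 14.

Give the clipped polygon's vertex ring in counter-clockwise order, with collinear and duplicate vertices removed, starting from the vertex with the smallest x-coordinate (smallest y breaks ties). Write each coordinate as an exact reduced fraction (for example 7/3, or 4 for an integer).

Clipped polygon: [(1,10) (9/2,6) (11,6) (11,14) (7/3,14)]

1. After x ≥ 0: [(1,10) (8,2) (10,1) (20,1) (20,8) (14,16) (3,16)]
2. After x ≤ 11: [(1,10) (8,2) (10,1) (11,1) (11,16) (3,16)]
3. After y ≥ 6: [(1,10) (9/2,6) (11,6) (11,16) (3,16)]
4. After y ≤ 14: [(7/3,14) (1,10) (9/2,6) (11,6) (11,14)]
5. Canonical ring: [(1,10) (9/2,6) (11,6) (11,14) (7/3,14)]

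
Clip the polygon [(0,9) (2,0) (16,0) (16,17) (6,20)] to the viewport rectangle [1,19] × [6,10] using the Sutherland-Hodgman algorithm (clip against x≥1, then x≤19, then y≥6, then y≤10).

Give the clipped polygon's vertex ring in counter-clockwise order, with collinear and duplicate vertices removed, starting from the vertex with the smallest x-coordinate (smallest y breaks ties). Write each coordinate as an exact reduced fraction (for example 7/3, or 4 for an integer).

1. After x ≥ 1: [(1,65/6) (1,9/2) (2,0) (16,0) (16,17) (6,20)]
2. After x ≤ 19: [(1,65/6) (1,9/2) (2,0) (16,0) (16,17) (6,20)]
3. After y ≥ 6: [(1,65/6) (1,6) (16,6) (16,17) (6,20)]
4. After y ≤ 10: [(1,10) (1,6) (16,6) (16,10)]
5. Canonical ring: [(1,6) (16,6) (16,10) (1,10)]

Clipped polygon: [(1,6) (16,6) (16,10) (1,10)]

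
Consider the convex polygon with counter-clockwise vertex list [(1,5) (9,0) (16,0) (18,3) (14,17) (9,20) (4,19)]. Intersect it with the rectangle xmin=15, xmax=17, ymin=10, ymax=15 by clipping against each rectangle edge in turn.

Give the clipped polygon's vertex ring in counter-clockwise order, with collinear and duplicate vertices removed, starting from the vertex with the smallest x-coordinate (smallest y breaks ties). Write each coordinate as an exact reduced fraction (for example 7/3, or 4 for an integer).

Clipped polygon: [(15,10) (16,10) (15,27/2)]

1. After x ≥ 15: [(15,0) (16,0) (18,3) (15,27/2)]
2. After x ≤ 17: [(15,0) (16,0) (17,3/2) (17,13/2) (15,27/2)]
3. After y ≥ 10: [(15,10) (16,10) (15,27/2)]
4. After y ≤ 15: [(15,10) (16,10) (15,27/2)]
5. Canonical ring: [(15,10) (16,10) (15,27/2)]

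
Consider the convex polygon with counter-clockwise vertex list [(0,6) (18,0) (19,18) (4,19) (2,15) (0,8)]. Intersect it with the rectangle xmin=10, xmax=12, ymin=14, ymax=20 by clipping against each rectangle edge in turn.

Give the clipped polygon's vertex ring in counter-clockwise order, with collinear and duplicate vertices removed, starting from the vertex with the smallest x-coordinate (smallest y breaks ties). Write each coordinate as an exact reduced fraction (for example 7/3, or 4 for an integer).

1. After x ≥ 10: [(10,8/3) (18,0) (19,18) (10,93/5)]
2. After x ≤ 12: [(10,8/3) (12,2) (12,277/15) (10,93/5)]
3. After y ≥ 14: [(10,14) (12,14) (12,277/15) (10,93/5)]
4. After y ≤ 20: [(10,14) (12,14) (12,277/15) (10,93/5)]
5. Canonical ring: [(10,14) (12,14) (12,277/15) (10,93/5)]

Clipped polygon: [(10,14) (12,14) (12,277/15) (10,93/5)]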